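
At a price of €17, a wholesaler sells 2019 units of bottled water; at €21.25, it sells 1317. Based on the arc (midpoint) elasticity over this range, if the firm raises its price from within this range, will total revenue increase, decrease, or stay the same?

decrease

Arc ε = (-702/4.25)(19.12/1668.0) ≈ -1.894.
|ε| = 1.89 > 1, so demand is elastic. A price rise therefore reduces total revenue.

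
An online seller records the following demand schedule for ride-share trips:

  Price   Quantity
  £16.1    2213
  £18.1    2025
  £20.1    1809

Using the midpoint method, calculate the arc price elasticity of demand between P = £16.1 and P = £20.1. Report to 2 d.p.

At P = 16.1, Q = 2213; at P = 20.1, Q = 1809.
ΔQ = -404, ΔP = 4.0. Midpoints: P̄ = 18.10, Q̄ = 2011.0.
ε = (ΔQ/ΔP)(P̄/Q̄) = (-404/4.0)(18.10/2011.0).

-0.91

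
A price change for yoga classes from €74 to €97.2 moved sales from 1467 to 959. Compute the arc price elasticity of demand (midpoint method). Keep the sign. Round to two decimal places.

-1.55

ΔQ = 959 − 1467 = -508; ΔP = 97.2 − 74 = 23.2.
Midpoints: P̄ = 85.60, Q̄ = 1213.0.
ε = (ΔQ/ΔP)(P̄/Q̄) = (-508/23.2)(85.60/1213.0).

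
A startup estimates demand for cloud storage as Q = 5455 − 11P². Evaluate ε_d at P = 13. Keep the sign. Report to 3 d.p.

-1.034

At P = 13, Q = 3596.
dQ/dP = −22P = -286.
ε = (dQ/dP)(P/Q) = (-286)(13/3596).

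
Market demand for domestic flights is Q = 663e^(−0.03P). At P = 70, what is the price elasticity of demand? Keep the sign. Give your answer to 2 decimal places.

-2.10

At P = 70, Q = 81.189.
dQ/dP = −0.03·663e^(−0.03P) = −0.03Q = -2.436.
ε = (dQ/dP)(P/Q) = (-2.436)(70/81.189).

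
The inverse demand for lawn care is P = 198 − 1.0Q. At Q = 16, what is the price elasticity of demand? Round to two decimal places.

-11.38

At Q = 16, P = 198 − 1.0(16) = 182.00.
dP/dQ = −1.0, so dQ/dP = 1/(−1.0) = -1.000.
ε = (dQ/dP)(P/Q) = (-1.000)(182.00/16).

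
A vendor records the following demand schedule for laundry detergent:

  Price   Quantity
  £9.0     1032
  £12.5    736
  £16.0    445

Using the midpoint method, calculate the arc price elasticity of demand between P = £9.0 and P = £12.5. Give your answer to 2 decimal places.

At P = 9.0, Q = 1032; at P = 12.5, Q = 736.
ΔQ = -296, ΔP = 3.5. Midpoints: P̄ = 10.75, Q̄ = 884.0.
ε = (ΔQ/ΔP)(P̄/Q̄) = (-296/3.5)(10.75/884.0).

-1.03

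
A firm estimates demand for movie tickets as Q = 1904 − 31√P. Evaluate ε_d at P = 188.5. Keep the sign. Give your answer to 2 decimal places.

-0.14

At P = 188.5, Q = 1478.385.
dQ/dP = −31/(2√P) = -1.129.
ε = (dQ/dP)(P/Q) = (-1.129)(188.5/1478.385).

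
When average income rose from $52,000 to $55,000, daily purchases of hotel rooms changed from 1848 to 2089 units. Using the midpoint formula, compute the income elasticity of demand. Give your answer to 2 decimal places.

2.18

ΔQ = 241, ΔI = 3000. Midpoints: Ī = 53,500, Q̄ = 1968.5.
ε_I = (ΔQ/ΔI)(Ī/Q̄) = (241/3000)(53500/1968.5).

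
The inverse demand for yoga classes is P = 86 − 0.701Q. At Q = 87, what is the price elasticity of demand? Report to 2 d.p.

At Q = 87, P = 86 − 0.701(87) = 25.01.
dP/dQ = −0.701, so dQ/dP = 1/(−0.701) = -1.427.
ε = (dQ/dP)(P/Q) = (-1.427)(25.01/87).

-0.41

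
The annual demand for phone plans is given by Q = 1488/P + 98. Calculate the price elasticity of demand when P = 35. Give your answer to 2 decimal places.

At P = 35, Q = 140.514.
dQ/dP = −1488/P² = -1.215.
ε = (dQ/dP)(P/Q) = (-1.215)(35/140.514).

-0.30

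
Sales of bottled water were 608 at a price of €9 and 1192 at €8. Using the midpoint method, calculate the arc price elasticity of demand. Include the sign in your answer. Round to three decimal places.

-5.516

ΔQ = 1192 − 608 = 584; ΔP = 8 − 9 = -1.
Midpoints: P̄ = 8.50, Q̄ = 900.0.
ε = (ΔQ/ΔP)(P̄/Q̄) = (584/-1)(8.50/900.0).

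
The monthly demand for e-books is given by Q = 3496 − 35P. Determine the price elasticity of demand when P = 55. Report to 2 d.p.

At P = 55, Q = 1571.
dQ/dP = −35.
ε = (dQ/dP)(P/Q) = (-35)(55/1571).
|ε| > 1, so demand is elastic at this price.

-1.23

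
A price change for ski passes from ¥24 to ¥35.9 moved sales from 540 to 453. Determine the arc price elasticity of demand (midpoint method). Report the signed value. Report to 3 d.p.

ΔQ = 453 − 540 = -87; ΔP = 35.9 − 24 = 11.9.
Midpoints: P̄ = 29.95, Q̄ = 496.5.
ε = (ΔQ/ΔP)(P̄/Q̄) = (-87/11.9)(29.95/496.5).

-0.441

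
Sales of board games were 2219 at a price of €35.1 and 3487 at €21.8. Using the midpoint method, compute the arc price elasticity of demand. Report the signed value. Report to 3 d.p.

-0.951

ΔQ = 3487 − 2219 = 1268; ΔP = 21.8 − 35.1 = -13.3.
Midpoints: P̄ = 28.45, Q̄ = 2853.0.
ε = (ΔQ/ΔP)(P̄/Q̄) = (1268/-13.3)(28.45/2853.0).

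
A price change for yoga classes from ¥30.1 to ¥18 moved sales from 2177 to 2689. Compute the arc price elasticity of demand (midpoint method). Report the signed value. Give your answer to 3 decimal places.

-0.418

ΔQ = 2689 − 2177 = 512; ΔP = 18 − 30.1 = -12.1.
Midpoints: P̄ = 24.05, Q̄ = 2433.0.
ε = (ΔQ/ΔP)(P̄/Q̄) = (512/-12.1)(24.05/2433.0).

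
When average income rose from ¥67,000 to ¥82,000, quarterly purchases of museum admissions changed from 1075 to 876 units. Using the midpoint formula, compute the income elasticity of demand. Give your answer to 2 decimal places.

ΔQ = -199, ΔI = 15000. Midpoints: Ī = 74,500, Q̄ = 975.5.
ε_I = (ΔQ/ΔI)(Ī/Q̄) = (-199/15000)(74500/975.5).
ε_I < 0, so the good is inferior.

-1.01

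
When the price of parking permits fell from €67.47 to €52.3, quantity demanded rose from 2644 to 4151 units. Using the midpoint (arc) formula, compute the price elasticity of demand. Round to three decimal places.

-1.751

ΔQ = 4151 − 2644 = 1507; ΔP = 52.3 − 67.47 = -15.17.
Midpoints: P̄ = 59.88, Q̄ = 3397.5.
ε = (ΔQ/ΔP)(P̄/Q̄) = (1507/-15.17)(59.88/3397.5).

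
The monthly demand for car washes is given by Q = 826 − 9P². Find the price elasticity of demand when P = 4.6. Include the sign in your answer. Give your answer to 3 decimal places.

-0.599

At P = 4.6, Q = 635.560.
dQ/dP = −18P = -82.800.
ε = (dQ/dP)(P/Q) = (-82.800)(4.6/635.560).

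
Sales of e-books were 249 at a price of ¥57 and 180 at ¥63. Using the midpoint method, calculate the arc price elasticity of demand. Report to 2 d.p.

ΔQ = 180 − 249 = -69; ΔP = 63 − 57 = 6.
Midpoints: P̄ = 60.00, Q̄ = 214.5.
ε = (ΔQ/ΔP)(P̄/Q̄) = (-69/6)(60.00/214.5).

-3.22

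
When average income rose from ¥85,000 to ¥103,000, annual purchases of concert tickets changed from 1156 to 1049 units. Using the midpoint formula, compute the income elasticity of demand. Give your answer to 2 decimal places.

-0.51

ΔQ = -107, ΔI = 18000. Midpoints: Ī = 94,000, Q̄ = 1102.5.
ε_I = (ΔQ/ΔI)(Ī/Q̄) = (-107/18000)(94000/1102.5).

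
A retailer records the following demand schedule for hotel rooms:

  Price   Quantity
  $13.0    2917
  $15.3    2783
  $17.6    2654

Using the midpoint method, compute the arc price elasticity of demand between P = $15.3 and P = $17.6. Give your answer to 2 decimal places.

-0.34

At P = 15.3, Q = 2783; at P = 17.6, Q = 2654.
ΔQ = -129, ΔP = 2.3. Midpoints: P̄ = 16.45, Q̄ = 2718.5.
ε = (ΔQ/ΔP)(P̄/Q̄) = (-129/2.3)(16.45/2718.5).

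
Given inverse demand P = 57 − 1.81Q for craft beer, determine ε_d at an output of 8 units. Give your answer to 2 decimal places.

At Q = 8, P = 57 − 1.81(8) = 42.52.
dP/dQ = −1.81, so dQ/dP = 1/(−1.81) = -0.552.
ε = (dQ/dP)(P/Q) = (-0.552)(42.52/8).

-2.94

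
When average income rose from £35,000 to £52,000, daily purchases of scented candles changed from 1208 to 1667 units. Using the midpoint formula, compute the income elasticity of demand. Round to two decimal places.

ΔQ = 459, ΔI = 17000. Midpoints: Ī = 43,500, Q̄ = 1437.5.
ε_I = (ΔQ/ΔI)(Ī/Q̄) = (459/17000)(43500/1437.5).
ε_I > 0, so the good is normal.

0.82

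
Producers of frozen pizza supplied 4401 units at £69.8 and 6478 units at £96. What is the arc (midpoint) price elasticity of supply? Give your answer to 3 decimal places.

ΔQ = 6478 − 4401 = 2077; ΔP = 96 − 69.8 = 26.2.
Midpoints: P̄ = 82.90, Q̄ = 5439.5.
ε_s = (ΔQ/ΔP)(P̄/Q̄) = (2077/26.2)(82.90/5439.5).

1.208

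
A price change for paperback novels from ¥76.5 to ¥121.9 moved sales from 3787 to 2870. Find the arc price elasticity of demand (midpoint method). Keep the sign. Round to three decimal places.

ΔQ = 2870 − 3787 = -917; ΔP = 121.9 − 76.5 = 45.4.
Midpoints: P̄ = 99.20, Q̄ = 3328.5.
ε = (ΔQ/ΔP)(P̄/Q̄) = (-917/45.4)(99.20/3328.5).

-0.602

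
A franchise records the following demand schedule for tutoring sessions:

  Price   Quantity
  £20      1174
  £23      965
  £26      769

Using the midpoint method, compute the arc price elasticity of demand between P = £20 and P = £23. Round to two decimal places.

-1.40

At P = 20, Q = 1174; at P = 23, Q = 965.
ΔQ = -209, ΔP = 3. Midpoints: P̄ = 21.50, Q̄ = 1069.5.
ε = (ΔQ/ΔP)(P̄/Q̄) = (-209/3)(21.50/1069.5).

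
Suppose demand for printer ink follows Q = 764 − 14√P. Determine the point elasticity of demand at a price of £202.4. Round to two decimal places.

-0.18

At P = 202.4, Q = 564.826.
dQ/dP = −14/(2√P) = -0.492.
ε = (dQ/dP)(P/Q) = (-0.492)(202.4/564.826).
|ε| < 1, so demand is inelastic at this price.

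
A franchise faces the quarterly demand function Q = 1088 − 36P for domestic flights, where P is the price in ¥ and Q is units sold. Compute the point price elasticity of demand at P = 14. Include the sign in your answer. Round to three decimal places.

-0.863

At P = 14, Q = 584.
dQ/dP = −36.
ε = (dQ/dP)(P/Q) = (-36)(14/584).
|ε| < 1, so demand is inelastic at this price.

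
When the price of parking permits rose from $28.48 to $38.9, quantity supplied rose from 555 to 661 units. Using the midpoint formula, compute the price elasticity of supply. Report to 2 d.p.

ΔQ = 661 − 555 = 106; ΔP = 38.9 − 28.48 = 10.42.
Midpoints: P̄ = 33.69, Q̄ = 608.0.
ε_s = (ΔQ/ΔP)(P̄/Q̄) = (106/10.42)(33.69/608.0).

0.56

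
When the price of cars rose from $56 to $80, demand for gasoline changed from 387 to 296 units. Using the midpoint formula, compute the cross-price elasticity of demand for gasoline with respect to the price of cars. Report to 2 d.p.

ΔQ_x = 296 − 387 = -91; ΔP_y = 80 − 56 = 24.
Midpoints: P̄_y = 68.00, Q̄_x = 341.5.
ε_xy = (ΔQ_x/ΔP_y)(P̄_y/Q̄_x) = (-91/24)(68.00/341.5).
ε_xy < 0, so the goods are complements.

-0.76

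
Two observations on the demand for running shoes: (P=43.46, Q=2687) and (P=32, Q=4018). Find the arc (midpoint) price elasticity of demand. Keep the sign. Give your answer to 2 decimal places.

ΔQ = 4018 − 2687 = 1331; ΔP = 32 − 43.46 = -11.46.
Midpoints: P̄ = 37.73, Q̄ = 3352.5.
ε = (ΔQ/ΔP)(P̄/Q̄) = (1331/-11.46)(37.73/3352.5).

-1.31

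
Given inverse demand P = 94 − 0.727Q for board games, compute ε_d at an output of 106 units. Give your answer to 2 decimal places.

At Q = 106, P = 94 − 0.727(106) = 16.94.
dP/dQ = −0.727, so dQ/dP = 1/(−0.727) = -1.376.
ε = (dQ/dP)(P/Q) = (-1.376)(16.94/106).

-0.22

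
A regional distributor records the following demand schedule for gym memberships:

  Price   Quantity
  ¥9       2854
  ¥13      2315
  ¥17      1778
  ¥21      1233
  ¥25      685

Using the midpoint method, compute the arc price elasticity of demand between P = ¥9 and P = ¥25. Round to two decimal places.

-1.30

At P = 9, Q = 2854; at P = 25, Q = 685.
ΔQ = -2169, ΔP = 16. Midpoints: P̄ = 17.00, Q̄ = 1769.5.
ε = (ΔQ/ΔP)(P̄/Q̄) = (-2169/16)(17.00/1769.5).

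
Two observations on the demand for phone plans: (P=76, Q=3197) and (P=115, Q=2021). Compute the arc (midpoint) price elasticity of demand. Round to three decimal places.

-1.104

ΔQ = 2021 − 3197 = -1176; ΔP = 115 − 76 = 39.
Midpoints: P̄ = 95.50, Q̄ = 2609.0.
ε = (ΔQ/ΔP)(P̄/Q̄) = (-1176/39)(95.50/2609.0).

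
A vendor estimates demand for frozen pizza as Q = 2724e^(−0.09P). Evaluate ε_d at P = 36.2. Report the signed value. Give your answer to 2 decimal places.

At P = 36.2, Q = 104.779.
dQ/dP = −0.09·2724e^(−0.09P) = −0.09Q = -9.430.
ε = (dQ/dP)(P/Q) = (-9.430)(36.2/104.779).

-3.26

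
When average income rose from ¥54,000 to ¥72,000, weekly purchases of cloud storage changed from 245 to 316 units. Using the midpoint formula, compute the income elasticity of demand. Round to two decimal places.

0.89

ΔQ = 71, ΔI = 18000. Midpoints: Ī = 63,000, Q̄ = 280.5.
ε_I = (ΔQ/ΔI)(Ī/Q̄) = (71/18000)(63000/280.5).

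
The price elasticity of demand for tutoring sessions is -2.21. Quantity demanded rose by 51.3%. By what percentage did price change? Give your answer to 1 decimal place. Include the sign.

%ΔP ≈ %ΔQ / ε = (51.3%)/(-2.21) = -23.21%.

-23.2%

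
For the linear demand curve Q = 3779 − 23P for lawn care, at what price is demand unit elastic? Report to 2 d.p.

82.15

For linear demand Q = a − bP, ε = −bP/(a − bP). |ε| = 1 when bP = a − bP, i.e. P = a/(2b).
P = 3779/(2·23) = 3779/46 = 82.1522.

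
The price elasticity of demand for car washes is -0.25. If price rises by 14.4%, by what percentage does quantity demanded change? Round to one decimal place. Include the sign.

-3.6%

%ΔQ ≈ ε × %ΔP = (-0.25)(14.4%) = -3.60%.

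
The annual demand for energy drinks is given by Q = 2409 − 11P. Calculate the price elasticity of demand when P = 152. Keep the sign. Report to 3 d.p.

At P = 152, Q = 737.
dQ/dP = −11.
ε = (dQ/dP)(P/Q) = (-11)(152/737).

-2.269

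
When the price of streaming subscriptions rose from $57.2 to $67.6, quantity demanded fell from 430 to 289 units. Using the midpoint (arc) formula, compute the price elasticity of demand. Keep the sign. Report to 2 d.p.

ΔQ = 289 − 430 = -141; ΔP = 67.6 − 57.2 = 10.4.
Midpoints: P̄ = 62.40, Q̄ = 359.5.
ε = (ΔQ/ΔP)(P̄/Q̄) = (-141/10.4)(62.40/359.5).

-2.35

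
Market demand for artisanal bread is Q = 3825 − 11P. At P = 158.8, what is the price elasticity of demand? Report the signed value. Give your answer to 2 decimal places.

-0.84

At P = 158.8, Q = 2078.200.
dQ/dP = −11.
ε = (dQ/dP)(P/Q) = (-11)(158.8/2078.200).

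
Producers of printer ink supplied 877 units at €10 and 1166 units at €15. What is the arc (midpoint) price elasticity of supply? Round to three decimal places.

0.707

ΔQ = 1166 − 877 = 289; ΔP = 15 − 10 = 5.
Midpoints: P̄ = 12.50, Q̄ = 1021.5.
ε_s = (ΔQ/ΔP)(P̄/Q̄) = (289/5)(12.50/1021.5).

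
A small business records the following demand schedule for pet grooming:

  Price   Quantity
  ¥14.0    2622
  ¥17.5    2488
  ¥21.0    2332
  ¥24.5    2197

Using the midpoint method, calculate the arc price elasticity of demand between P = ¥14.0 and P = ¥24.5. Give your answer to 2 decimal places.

At P = 14.0, Q = 2622; at P = 24.5, Q = 2197.
ΔQ = -425, ΔP = 10.5. Midpoints: P̄ = 19.25, Q̄ = 2409.5.
ε = (ΔQ/ΔP)(P̄/Q̄) = (-425/10.5)(19.25/2409.5).

-0.32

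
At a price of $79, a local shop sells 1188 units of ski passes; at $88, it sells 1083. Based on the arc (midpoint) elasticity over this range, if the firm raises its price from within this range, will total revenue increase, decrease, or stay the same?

Arc ε = (-105/9)(83.50/1135.5) ≈ -0.858.
|ε| = 0.86 < 1, so demand is inelastic. A price rise therefore raises total revenue.

increase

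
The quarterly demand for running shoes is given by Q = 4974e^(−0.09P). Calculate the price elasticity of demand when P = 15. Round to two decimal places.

At P = 15, Q = 1289.461.
dQ/dP = −0.09·4974e^(−0.09P) = −0.09Q = -116.051.
ε = (dQ/dP)(P/Q) = (-116.051)(15/1289.461).
|ε| > 1, so demand is elastic at this price.

-1.35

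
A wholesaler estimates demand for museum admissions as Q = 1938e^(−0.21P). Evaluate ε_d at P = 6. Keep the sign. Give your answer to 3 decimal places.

-1.260

At P = 6, Q = 549.722.
dQ/dP = −0.21·1938e^(−0.21P) = −0.21Q = -115.442.
ε = (dQ/dP)(P/Q) = (-115.442)(6/549.722).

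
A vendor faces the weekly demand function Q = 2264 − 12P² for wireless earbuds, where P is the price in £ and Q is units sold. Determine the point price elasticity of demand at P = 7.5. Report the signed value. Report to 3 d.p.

At P = 7.5, Q = 1589.
dQ/dP = −24P = -180.
ε = (dQ/dP)(P/Q) = (-180)(7.5/1589).

-0.850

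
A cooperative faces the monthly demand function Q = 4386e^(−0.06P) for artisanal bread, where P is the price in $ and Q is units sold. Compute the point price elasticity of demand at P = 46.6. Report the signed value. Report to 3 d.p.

-2.796

At P = 46.6, Q = 267.782.
dQ/dP = −0.06·4386e^(−0.06P) = −0.06Q = -16.067.
ε = (dQ/dP)(P/Q) = (-16.067)(46.6/267.782).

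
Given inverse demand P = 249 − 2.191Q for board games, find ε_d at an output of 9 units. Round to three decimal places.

At Q = 9, P = 249 − 2.191(9) = 229.28.
dP/dQ = −2.191, so dQ/dP = 1/(−2.191) = -0.456.
ε = (dQ/dP)(P/Q) = (-0.456)(229.28/9).

-11.627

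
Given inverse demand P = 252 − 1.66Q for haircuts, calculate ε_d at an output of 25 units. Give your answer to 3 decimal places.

At Q = 25, P = 252 − 1.66(25) = 210.50.
dP/dQ = −1.66, so dQ/dP = 1/(−1.66) = -0.602.
ε = (dQ/dP)(P/Q) = (-0.602)(210.50/25).

-5.072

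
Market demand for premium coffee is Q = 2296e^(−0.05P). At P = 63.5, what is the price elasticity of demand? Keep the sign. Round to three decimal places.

At P = 63.5, Q = 95.959.
dQ/dP = −0.05·2296e^(−0.05P) = −0.05Q = -4.798.
ε = (dQ/dP)(P/Q) = (-4.798)(63.5/95.959).

-3.175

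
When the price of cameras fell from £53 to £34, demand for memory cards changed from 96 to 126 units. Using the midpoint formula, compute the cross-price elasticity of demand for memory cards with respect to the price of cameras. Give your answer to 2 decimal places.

-0.62

ΔQ_x = 126 − 96 = 30; ΔP_y = 34 − 53 = -19.
Midpoints: P̄_y = 43.50, Q̄_x = 111.0.
ε_xy = (ΔQ_x/ΔP_y)(P̄_y/Q̄_x) = (30/-19)(43.50/111.0).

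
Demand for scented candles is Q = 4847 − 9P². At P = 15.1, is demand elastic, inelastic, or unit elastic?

elastic

Q = 2794.910, dQ/dP = -271.800.
ε = (dQ/dP)(P/Q) ≈ -1.468.
|ε| = 1.47 > 1.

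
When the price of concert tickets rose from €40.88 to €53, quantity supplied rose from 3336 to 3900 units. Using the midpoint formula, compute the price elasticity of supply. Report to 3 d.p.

ΔQ = 3900 − 3336 = 564; ΔP = 53 − 40.88 = 12.12.
Midpoints: P̄ = 46.94, Q̄ = 3618.0.
ε_s = (ΔQ/ΔP)(P̄/Q̄) = (564/12.12)(46.94/3618.0).

0.604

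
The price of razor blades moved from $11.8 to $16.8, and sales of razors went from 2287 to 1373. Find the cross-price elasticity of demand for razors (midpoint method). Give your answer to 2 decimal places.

ΔQ_x = 1373 − 2287 = -914; ΔP_y = 16.8 − 11.8 = 5.
Midpoints: P̄_y = 14.30, Q̄_x = 1830.0.
ε_xy = (ΔQ_x/ΔP_y)(P̄_y/Q̄_x) = (-914/5)(14.30/1830.0).

-1.43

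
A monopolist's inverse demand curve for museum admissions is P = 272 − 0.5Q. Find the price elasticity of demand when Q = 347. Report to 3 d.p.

At Q = 347, P = 272 − 0.5(347) = 98.50.
dP/dQ = −0.5, so dQ/dP = 1/(−0.5) = -2.000.
ε = (dQ/dP)(P/Q) = (-2.000)(98.50/347).

-0.568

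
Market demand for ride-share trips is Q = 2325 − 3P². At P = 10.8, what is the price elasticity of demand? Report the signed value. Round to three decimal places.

-0.354

At P = 10.8, Q = 1975.080.
dQ/dP = −6P = -64.800.
ε = (dQ/dP)(P/Q) = (-64.800)(10.8/1975.080).
|ε| < 1, so demand is inelastic at this price.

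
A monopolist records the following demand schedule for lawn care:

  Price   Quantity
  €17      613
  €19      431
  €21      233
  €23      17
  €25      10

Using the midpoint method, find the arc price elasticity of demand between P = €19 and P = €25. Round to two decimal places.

-7.00

At P = 19, Q = 431; at P = 25, Q = 10.
ΔQ = -421, ΔP = 6. Midpoints: P̄ = 22.00, Q̄ = 220.5.
ε = (ΔQ/ΔP)(P̄/Q̄) = (-421/6)(22.00/220.5).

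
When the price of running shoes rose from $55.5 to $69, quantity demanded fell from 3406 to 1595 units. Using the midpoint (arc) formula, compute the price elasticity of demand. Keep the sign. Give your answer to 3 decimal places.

-3.340

ΔQ = 1595 − 3406 = -1811; ΔP = 69 − 55.5 = 13.5.
Midpoints: P̄ = 62.25, Q̄ = 2500.5.
ε = (ΔQ/ΔP)(P̄/Q̄) = (-1811/13.5)(62.25/2500.5).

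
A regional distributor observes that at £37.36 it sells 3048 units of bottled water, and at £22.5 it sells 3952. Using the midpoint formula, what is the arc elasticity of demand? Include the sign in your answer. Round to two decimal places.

-0.52

ΔQ = 3952 − 3048 = 904; ΔP = 22.5 − 37.36 = -14.86.
Midpoints: P̄ = 29.93, Q̄ = 3500.0.
ε = (ΔQ/ΔP)(P̄/Q̄) = (904/-14.86)(29.93/3500.0).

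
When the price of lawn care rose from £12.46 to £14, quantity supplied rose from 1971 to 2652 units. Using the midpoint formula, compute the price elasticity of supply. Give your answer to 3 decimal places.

ΔQ = 2652 − 1971 = 681; ΔP = 14 − 12.46 = 1.54.
Midpoints: P̄ = 13.23, Q̄ = 2311.5.
ε_s = (ΔQ/ΔP)(P̄/Q̄) = (681/1.54)(13.23/2311.5).

2.531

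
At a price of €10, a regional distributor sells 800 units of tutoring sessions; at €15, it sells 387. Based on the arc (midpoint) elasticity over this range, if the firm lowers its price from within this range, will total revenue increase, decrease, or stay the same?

Arc ε = (-413/5)(12.50/593.5) ≈ -1.740.
|ε| = 1.74 > 1, so demand is elastic. A price cut therefore raises total revenue.

increase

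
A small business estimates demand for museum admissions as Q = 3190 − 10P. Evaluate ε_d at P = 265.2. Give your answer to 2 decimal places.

At P = 265.2, Q = 538.
dQ/dP = −10.
ε = (dQ/dP)(P/Q) = (-10)(265.2/538).

-4.93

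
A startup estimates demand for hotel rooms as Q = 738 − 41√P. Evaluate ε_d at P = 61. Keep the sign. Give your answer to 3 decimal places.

At P = 61, Q = 417.780.
dQ/dP = −41/(2√P) = -2.625.
ε = (dQ/dP)(P/Q) = (-2.625)(61/417.780).

-0.383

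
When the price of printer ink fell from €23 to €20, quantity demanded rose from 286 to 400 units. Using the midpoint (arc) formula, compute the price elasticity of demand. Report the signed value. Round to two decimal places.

-2.38

ΔQ = 400 − 286 = 114; ΔP = 20 − 23 = -3.
Midpoints: P̄ = 21.50, Q̄ = 343.0.
ε = (ΔQ/ΔP)(P̄/Q̄) = (114/-3)(21.50/343.0).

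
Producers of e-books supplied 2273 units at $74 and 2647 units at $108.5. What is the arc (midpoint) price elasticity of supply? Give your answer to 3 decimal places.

0.402

ΔQ = 2647 − 2273 = 374; ΔP = 108.5 − 74 = 34.5.
Midpoints: P̄ = 91.25, Q̄ = 2460.0.
ε_s = (ΔQ/ΔP)(P̄/Q̄) = (374/34.5)(91.25/2460.0).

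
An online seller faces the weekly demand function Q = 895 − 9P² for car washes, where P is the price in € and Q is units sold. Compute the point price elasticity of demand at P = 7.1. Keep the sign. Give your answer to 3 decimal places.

-2.056

At P = 7.1, Q = 441.310.
dQ/dP = −18P = -127.800.
ε = (dQ/dP)(P/Q) = (-127.800)(7.1/441.310).
|ε| > 1, so demand is elastic at this price.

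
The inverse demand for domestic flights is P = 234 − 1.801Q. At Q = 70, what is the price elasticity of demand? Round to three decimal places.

At Q = 70, P = 234 − 1.801(70) = 107.93.
dP/dQ = −1.801, so dQ/dP = 1/(−1.801) = -0.555.
ε = (dQ/dP)(P/Q) = (-0.555)(107.93/70).

-0.856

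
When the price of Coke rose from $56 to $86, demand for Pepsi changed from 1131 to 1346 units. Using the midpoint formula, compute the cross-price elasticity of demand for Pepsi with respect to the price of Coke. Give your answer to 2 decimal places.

0.41

ΔQ_x = 1346 − 1131 = 215; ΔP_y = 86 − 56 = 30.
Midpoints: P̄_y = 71.00, Q̄_x = 1238.5.
ε_xy = (ΔQ_x/ΔP_y)(P̄_y/Q̄_x) = (215/30)(71.00/1238.5).
ε_xy > 0, so the goods are substitutes.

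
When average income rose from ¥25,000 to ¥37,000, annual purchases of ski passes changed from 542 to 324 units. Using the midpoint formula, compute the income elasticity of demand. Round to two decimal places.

-1.30

ΔQ = -218, ΔI = 12000. Midpoints: Ī = 31,000, Q̄ = 433.0.
ε_I = (ΔQ/ΔI)(Ī/Q̄) = (-218/12000)(31000/433.0).
ε_I < 0, so the good is inferior.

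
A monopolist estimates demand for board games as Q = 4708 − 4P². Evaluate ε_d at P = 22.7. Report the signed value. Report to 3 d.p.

At P = 22.7, Q = 2646.840.
dQ/dP = −8P = -181.600.
ε = (dQ/dP)(P/Q) = (-181.600)(22.7/2646.840).

-1.557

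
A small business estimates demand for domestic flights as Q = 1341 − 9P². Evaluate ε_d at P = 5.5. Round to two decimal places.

At P = 5.5, Q = 1068.750.
dQ/dP = −18P = -99.
ε = (dQ/dP)(P/Q) = (-99)(5.5/1068.750).
|ε| < 1, so demand is inelastic at this price.

-0.51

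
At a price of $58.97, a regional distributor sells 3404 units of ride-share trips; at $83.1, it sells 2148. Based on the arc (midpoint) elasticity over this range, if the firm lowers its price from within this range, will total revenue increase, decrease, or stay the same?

increase

Arc ε = (-1256/24.13)(71.03/2776.0) ≈ -1.332.
|ε| = 1.33 > 1, so demand is elastic. A price cut therefore raises total revenue.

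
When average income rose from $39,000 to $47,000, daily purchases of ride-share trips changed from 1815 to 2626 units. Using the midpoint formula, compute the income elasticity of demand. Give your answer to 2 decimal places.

1.96

ΔQ = 811, ΔI = 8000. Midpoints: Ī = 43,000, Q̄ = 2220.5.
ε_I = (ΔQ/ΔI)(Ī/Q̄) = (811/8000)(43000/2220.5).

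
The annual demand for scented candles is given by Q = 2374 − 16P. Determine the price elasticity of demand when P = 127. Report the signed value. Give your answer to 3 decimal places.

At P = 127, Q = 342.
dQ/dP = −16.
ε = (dQ/dP)(P/Q) = (-16)(127/342).

-5.942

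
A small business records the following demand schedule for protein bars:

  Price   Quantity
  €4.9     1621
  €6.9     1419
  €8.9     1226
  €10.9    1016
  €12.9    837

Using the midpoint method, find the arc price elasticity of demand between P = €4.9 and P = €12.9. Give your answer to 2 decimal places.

At P = 4.9, Q = 1621; at P = 12.9, Q = 837.
ΔQ = -784, ΔP = 8.0. Midpoints: P̄ = 8.90, Q̄ = 1229.0.
ε = (ΔQ/ΔP)(P̄/Q̄) = (-784/8.0)(8.90/1229.0).

-0.71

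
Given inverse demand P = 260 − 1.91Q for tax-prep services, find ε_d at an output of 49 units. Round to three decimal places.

At Q = 49, P = 260 − 1.91(49) = 166.41.
dP/dQ = −1.91, so dQ/dP = 1/(−1.91) = -0.524.
ε = (dQ/dP)(P/Q) = (-0.524)(166.41/49).

-1.778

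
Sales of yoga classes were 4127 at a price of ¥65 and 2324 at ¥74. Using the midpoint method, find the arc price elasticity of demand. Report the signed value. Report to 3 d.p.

-4.317

ΔQ = 2324 − 4127 = -1803; ΔP = 74 − 65 = 9.
Midpoints: P̄ = 69.50, Q̄ = 3225.5.
ε = (ΔQ/ΔP)(P̄/Q̄) = (-1803/9)(69.50/3225.5).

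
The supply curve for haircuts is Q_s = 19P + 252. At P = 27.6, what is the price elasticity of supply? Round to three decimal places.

0.675

At P = 27.6, Q_s = 776.40.
dQ_s/dP = 19.
ε_s = (dQ_s/dP)(P/Q_s) = (19)(27.6/776.40).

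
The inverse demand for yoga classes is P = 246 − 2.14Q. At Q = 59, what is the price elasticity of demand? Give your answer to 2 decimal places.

At Q = 59, P = 246 − 2.14(59) = 119.74.
dP/dQ = −2.14, so dQ/dP = 1/(−2.14) = -0.467.
ε = (dQ/dP)(P/Q) = (-0.467)(119.74/59).

-0.95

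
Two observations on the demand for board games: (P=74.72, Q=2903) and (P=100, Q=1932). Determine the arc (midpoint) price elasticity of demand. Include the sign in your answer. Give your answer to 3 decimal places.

ΔQ = 1932 − 2903 = -971; ΔP = 100 − 74.72 = 25.28.
Midpoints: P̄ = 87.36, Q̄ = 2417.5.
ε = (ΔQ/ΔP)(P̄/Q̄) = (-971/25.28)(87.36/2417.5).

-1.388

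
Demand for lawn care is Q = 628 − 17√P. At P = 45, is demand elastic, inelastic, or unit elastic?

Q = 513.961, dQ/dP = -1.267.
ε = (dQ/dP)(P/Q) ≈ -0.111.
|ε| = 0.11 < 1.

inelastic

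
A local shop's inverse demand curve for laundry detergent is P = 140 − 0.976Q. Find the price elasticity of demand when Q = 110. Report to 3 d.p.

-0.304

At Q = 110, P = 140 − 0.976(110) = 32.64.
dP/dQ = −0.976, so dQ/dP = 1/(−0.976) = -1.025.
ε = (dQ/dP)(P/Q) = (-1.025)(32.64/110).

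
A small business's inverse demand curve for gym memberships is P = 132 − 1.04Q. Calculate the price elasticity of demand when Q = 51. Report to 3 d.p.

At Q = 51, P = 132 − 1.04(51) = 78.96.
dP/dQ = −1.04, so dQ/dP = 1/(−1.04) = -0.962.
ε = (dQ/dP)(P/Q) = (-0.962)(78.96/51).

-1.489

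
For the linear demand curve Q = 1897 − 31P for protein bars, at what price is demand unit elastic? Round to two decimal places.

30.60

For linear demand Q = a − bP, ε = −bP/(a − bP). |ε| = 1 when bP = a − bP, i.e. P = a/(2b).
P = 1897/(2·31) = 1897/62 = 30.5968.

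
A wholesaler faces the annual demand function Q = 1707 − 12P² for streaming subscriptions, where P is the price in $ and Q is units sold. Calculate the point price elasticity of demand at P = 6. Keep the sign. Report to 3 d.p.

-0.678

At P = 6, Q = 1275.
dQ/dP = −24P = -144.
ε = (dQ/dP)(P/Q) = (-144)(6/1275).
|ε| < 1, so demand is inelastic at this price.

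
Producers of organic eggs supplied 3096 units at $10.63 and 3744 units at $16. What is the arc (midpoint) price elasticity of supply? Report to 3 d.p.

ΔQ = 3744 − 3096 = 648; ΔP = 16 − 10.63 = 5.37.
Midpoints: P̄ = 13.32, Q̄ = 3420.0.
ε_s = (ΔQ/ΔP)(P̄/Q̄) = (648/5.37)(13.32/3420.0).

0.470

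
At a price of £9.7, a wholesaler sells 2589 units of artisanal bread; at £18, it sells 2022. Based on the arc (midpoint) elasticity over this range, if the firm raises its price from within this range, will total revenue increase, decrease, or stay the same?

increase

Arc ε = (-567/8.3)(13.85/2305.5) ≈ -0.410.
|ε| = 0.41 < 1, so demand is inelastic. A price rise therefore raises total revenue.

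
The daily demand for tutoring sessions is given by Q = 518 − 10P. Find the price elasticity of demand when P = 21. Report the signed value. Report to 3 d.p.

At P = 21, Q = 308.
dQ/dP = −10.
ε = (dQ/dP)(P/Q) = (-10)(21/308).

-0.682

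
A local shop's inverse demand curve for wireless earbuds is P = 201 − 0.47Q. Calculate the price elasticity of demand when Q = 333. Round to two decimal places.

At Q = 333, P = 201 − 0.47(333) = 44.49.
dP/dQ = −0.47, so dQ/dP = 1/(−0.47) = -2.128.
ε = (dQ/dP)(P/Q) = (-2.128)(44.49/333).

-0.28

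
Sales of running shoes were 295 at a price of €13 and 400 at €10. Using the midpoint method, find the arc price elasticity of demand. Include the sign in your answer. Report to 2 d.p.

ΔQ = 400 − 295 = 105; ΔP = 10 − 13 = -3.
Midpoints: P̄ = 11.50, Q̄ = 347.5.
ε = (ΔQ/ΔP)(P̄/Q̄) = (105/-3)(11.50/347.5).

-1.16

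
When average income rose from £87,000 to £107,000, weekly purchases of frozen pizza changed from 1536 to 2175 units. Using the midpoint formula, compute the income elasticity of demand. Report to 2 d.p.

ΔQ = 639, ΔI = 20000. Midpoints: Ī = 97,000, Q̄ = 1855.5.
ε_I = (ΔQ/ΔI)(Ī/Q̄) = (639/20000)(97000/1855.5).

1.67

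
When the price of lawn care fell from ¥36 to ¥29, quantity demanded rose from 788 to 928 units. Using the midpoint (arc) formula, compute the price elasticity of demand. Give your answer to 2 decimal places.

ΔQ = 928 − 788 = 140; ΔP = 29 − 36 = -7.
Midpoints: P̄ = 32.50, Q̄ = 858.0.
ε = (ΔQ/ΔP)(P̄/Q̄) = (140/-7)(32.50/858.0).

-0.76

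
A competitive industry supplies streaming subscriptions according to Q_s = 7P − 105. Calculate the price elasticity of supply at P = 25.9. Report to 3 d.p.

2.376

At P = 25.9, Q_s = 76.30.
dQ_s/dP = 7.
ε_s = (dQ_s/dP)(P/Q_s) = (7)(25.9/76.30).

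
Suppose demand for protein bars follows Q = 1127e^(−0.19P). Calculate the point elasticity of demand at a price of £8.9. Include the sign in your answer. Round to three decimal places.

At P = 8.9, Q = 207.746.
dQ/dP = −0.19·1127e^(−0.19P) = −0.19Q = -39.472.
ε = (dQ/dP)(P/Q) = (-39.472)(8.9/207.746).

-1.691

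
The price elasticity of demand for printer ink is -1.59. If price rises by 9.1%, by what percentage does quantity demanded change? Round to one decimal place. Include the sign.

%ΔQ ≈ ε × %ΔP = (-1.59)(9.1%) = -14.47%.

-14.5%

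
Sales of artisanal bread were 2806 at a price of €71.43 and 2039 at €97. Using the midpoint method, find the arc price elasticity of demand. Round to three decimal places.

ΔQ = 2039 − 2806 = -767; ΔP = 97 − 71.43 = 25.57.
Midpoints: P̄ = 84.22, Q̄ = 2422.5.
ε = (ΔQ/ΔP)(P̄/Q̄) = (-767/25.57)(84.22/2422.5).

-1.043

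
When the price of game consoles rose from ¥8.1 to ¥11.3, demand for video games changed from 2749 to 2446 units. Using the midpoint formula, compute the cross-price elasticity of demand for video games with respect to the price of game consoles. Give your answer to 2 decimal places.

ΔQ_x = 2446 − 2749 = -303; ΔP_y = 11.3 − 8.1 = 3.2.
Midpoints: P̄_y = 9.70, Q̄_x = 2597.5.
ε_xy = (ΔQ_x/ΔP_y)(P̄_y/Q̄_x) = (-303/3.2)(9.70/2597.5).
ε_xy < 0, so the goods are complements.

-0.35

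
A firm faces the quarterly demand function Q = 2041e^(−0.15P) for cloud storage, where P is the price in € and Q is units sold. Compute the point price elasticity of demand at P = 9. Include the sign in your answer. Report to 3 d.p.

At P = 9, Q = 529.109.
dQ/dP = −0.15·2041e^(−0.15P) = −0.15Q = -79.366.
ε = (dQ/dP)(P/Q) = (-79.366)(9/529.109).
|ε| > 1, so demand is elastic at this price.

-1.350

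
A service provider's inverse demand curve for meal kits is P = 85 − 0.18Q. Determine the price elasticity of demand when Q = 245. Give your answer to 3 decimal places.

At Q = 245, P = 85 − 0.18(245) = 40.90.
dP/dQ = −0.18, so dQ/dP = 1/(−0.18) = -5.556.
ε = (dQ/dP)(P/Q) = (-5.556)(40.90/245).

-0.927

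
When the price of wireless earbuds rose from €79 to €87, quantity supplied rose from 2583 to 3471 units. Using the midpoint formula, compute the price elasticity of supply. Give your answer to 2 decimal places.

3.04

ΔQ = 3471 − 2583 = 888; ΔP = 87 − 79 = 8.
Midpoints: P̄ = 83.00, Q̄ = 3027.0.
ε_s = (ΔQ/ΔP)(P̄/Q̄) = (888/8)(83.00/3027.0).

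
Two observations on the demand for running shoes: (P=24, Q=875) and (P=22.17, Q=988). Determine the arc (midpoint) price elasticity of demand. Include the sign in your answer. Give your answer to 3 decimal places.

ΔQ = 988 − 875 = 113; ΔP = 22.17 − 24 = -1.83.
Midpoints: P̄ = 23.09, Q̄ = 931.5.
ε = (ΔQ/ΔP)(P̄/Q̄) = (113/-1.83)(23.09/931.5).

-1.530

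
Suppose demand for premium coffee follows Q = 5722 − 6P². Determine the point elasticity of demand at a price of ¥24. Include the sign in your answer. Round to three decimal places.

At P = 24, Q = 2266.
dQ/dP = −12P = -288.
ε = (dQ/dP)(P/Q) = (-288)(24/2266).

-3.050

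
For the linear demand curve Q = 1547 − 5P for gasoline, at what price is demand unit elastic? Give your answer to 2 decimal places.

154.70

For linear demand Q = a − bP, ε = −bP/(a − bP). |ε| = 1 when bP = a − bP, i.e. P = a/(2b).
P = 1547/(2·5) = 1547/10 = 154.7000.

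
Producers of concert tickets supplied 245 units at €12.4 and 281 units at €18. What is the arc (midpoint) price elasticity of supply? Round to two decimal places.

0.37

ΔQ = 281 − 245 = 36; ΔP = 18 − 12.4 = 5.6.
Midpoints: P̄ = 15.20, Q̄ = 263.0.
ε_s = (ΔQ/ΔP)(P̄/Q̄) = (36/5.6)(15.20/263.0).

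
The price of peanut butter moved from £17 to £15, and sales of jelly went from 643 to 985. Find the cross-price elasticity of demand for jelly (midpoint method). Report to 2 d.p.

-3.36

ΔQ_x = 985 − 643 = 342; ΔP_y = 15 − 17 = -2.
Midpoints: P̄_y = 16.00, Q̄_x = 814.0.
ε_xy = (ΔQ_x/ΔP_y)(P̄_y/Q̄_x) = (342/-2)(16.00/814.0).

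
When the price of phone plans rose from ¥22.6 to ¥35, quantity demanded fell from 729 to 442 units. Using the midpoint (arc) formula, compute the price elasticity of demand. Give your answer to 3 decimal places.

-1.138

ΔQ = 442 − 729 = -287; ΔP = 35 − 22.6 = 12.4.
Midpoints: P̄ = 28.80, Q̄ = 585.5.
ε = (ΔQ/ΔP)(P̄/Q̄) = (-287/12.4)(28.80/585.5).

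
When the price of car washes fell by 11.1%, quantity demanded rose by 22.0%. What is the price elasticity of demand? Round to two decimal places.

-1.98

ε = %ΔQ / %ΔP = (22.0)/(-11.1) = -1.982.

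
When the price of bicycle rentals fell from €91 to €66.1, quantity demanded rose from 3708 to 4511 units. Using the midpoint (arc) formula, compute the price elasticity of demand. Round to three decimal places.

-0.616

ΔQ = 4511 − 3708 = 803; ΔP = 66.1 − 91 = -24.9.
Midpoints: P̄ = 78.55, Q̄ = 4109.5.
ε = (ΔQ/ΔP)(P̄/Q̄) = (803/-24.9)(78.55/4109.5).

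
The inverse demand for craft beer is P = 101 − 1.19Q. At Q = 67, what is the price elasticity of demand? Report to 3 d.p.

At Q = 67, P = 101 − 1.19(67) = 21.27.
dP/dQ = −1.19, so dQ/dP = 1/(−1.19) = -0.840.
ε = (dQ/dP)(P/Q) = (-0.840)(21.27/67).

-0.267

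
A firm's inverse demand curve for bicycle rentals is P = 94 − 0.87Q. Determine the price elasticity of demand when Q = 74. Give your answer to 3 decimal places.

-0.460

At Q = 74, P = 94 − 0.87(74) = 29.62.
dP/dQ = −0.87, so dQ/dP = 1/(−0.87) = -1.149.
ε = (dQ/dP)(P/Q) = (-1.149)(29.62/74).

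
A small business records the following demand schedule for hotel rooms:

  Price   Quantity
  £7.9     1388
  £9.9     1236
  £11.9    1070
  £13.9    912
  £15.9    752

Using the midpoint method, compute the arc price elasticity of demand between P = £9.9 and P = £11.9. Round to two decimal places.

-0.78

At P = 9.9, Q = 1236; at P = 11.9, Q = 1070.
ΔQ = -166, ΔP = 2.0. Midpoints: P̄ = 10.90, Q̄ = 1153.0.
ε = (ΔQ/ΔP)(P̄/Q̄) = (-166/2.0)(10.90/1153.0).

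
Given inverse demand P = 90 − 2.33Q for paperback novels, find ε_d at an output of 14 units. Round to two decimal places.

-1.76

At Q = 14, P = 90 − 2.33(14) = 57.38.
dP/dQ = −2.33, so dQ/dP = 1/(−2.33) = -0.429.
ε = (dQ/dP)(P/Q) = (-0.429)(57.38/14).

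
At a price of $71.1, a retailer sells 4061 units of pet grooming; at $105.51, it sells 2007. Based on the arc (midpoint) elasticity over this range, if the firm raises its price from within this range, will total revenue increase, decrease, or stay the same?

Arc ε = (-2054/34.41)(88.31/3034.0) ≈ -1.737.
|ε| = 1.74 > 1, so demand is elastic. A price rise therefore reduces total revenue.

decrease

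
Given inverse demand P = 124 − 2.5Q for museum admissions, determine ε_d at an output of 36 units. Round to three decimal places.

-0.378

At Q = 36, P = 124 − 2.5(36) = 34.00.
dP/dQ = −2.5, so dQ/dP = 1/(−2.5) = -0.400.
ε = (dQ/dP)(P/Q) = (-0.400)(34.00/36).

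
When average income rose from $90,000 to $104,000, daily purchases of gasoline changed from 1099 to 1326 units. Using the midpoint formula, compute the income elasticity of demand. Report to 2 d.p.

1.30

ΔQ = 227, ΔI = 14000. Midpoints: Ī = 97,000, Q̄ = 1212.5.
ε_I = (ΔQ/ΔI)(Ī/Q̄) = (227/14000)(97000/1212.5).
ε_I > 0, so the good is normal.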